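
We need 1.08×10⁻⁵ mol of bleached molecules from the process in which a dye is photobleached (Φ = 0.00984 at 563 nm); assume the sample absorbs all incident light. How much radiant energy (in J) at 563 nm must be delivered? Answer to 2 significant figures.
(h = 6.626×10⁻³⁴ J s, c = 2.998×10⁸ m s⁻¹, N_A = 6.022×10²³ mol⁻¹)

230 J

Photons that must be absorbed: 1.08×10⁻⁵ / 0.00984 = 0.001098 mol.
Photon energy: hc/λ = 3.528×10⁻¹⁹ J; per mole, 2.125×10⁵ J mol⁻¹.
Energy required: 0.001098 × 2.125×10⁵ = 230 J.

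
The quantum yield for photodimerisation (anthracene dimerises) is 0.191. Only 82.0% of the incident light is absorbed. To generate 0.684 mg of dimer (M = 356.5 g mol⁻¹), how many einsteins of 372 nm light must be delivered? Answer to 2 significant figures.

1.2×10⁻⁵ einstein

Product: 0.684 mg / 356.5 g mol⁻¹ = 1.919×10⁻⁶ mol.
Photons that must be absorbed: 1.919×10⁻⁶ / 0.191 = 1.005×10⁻⁵ mol.
Incident photons needed: 1.005×10⁻⁵ / 0.820 = 1.226×10⁻⁵ mol.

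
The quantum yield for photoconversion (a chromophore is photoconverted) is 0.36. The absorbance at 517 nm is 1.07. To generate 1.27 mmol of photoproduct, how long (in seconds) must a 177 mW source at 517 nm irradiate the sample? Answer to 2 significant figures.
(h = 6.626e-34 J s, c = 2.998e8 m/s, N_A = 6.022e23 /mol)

Product: 1.27 mmol = 0.00127 mol.
Photons that must be absorbed: 0.00127 / 0.36 = 0.003528 mol.
Fraction absorbed: 1 − 10^(−1.07) = 0.9149.
Incident photons needed: 0.003528 / 0.9149 = 0.003856 mol.
Photon energy: hc/λ = 3.842e-19 J; per mole, 2.314e5 J mol⁻¹.
Energy required: 0.003856 × 2.314e5 = 892.3 J.
Time: 892.3 J / 0.177 W = 5000 s.

t ≈ 5000 s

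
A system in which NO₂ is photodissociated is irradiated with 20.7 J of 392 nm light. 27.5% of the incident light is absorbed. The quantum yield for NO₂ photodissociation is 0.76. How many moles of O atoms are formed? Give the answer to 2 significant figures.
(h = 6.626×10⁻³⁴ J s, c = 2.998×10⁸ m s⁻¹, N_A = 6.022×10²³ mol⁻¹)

Photon energy at 392 nm: hc/λ = (6.626×10⁻³⁴)(2.998×10⁸)/(392×10⁻⁹) = 5.068×10⁻¹⁹ J.
Photons incident: 20.7 / 5.068×10⁻¹⁹ = 4.084×10¹⁹, i.e. 4.084×10¹⁹/6.022×10²³ = 6.782×10⁻⁵ mol.
Photons absorbed: 0.275 × 6.782×10⁻⁵ = 1.865×10⁻⁵ mol.
Product: Φ × n_abs = 0.76 × 1.865×10⁻⁵ = 1.417×10⁻⁵ mol.

1.4×10⁻⁵ mol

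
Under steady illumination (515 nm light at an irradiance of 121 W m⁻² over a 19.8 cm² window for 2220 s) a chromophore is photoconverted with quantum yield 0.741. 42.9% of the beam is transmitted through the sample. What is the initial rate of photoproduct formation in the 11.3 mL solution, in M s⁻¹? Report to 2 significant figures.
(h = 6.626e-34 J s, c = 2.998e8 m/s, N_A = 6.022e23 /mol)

3.9e-5 M s⁻¹

Photon energy at 515 nm: hc/λ = (6.626e-34)(2.998e8)/(515e-9) = 3.857e-19 J.
Energy delivered: (121 W m⁻²)(19.8e-4 m²)(2220 s) = 531.9 J.
Photons incident: 531.9 / 3.857e-19 = 1.379e21, i.e. 1.379e21/6.022e23 = 0.002290 mol.
Fraction absorbed: 1 − 42.9/100 = 0.5710.
Photons absorbed: 0.5710 × 0.002290 = 0.001308 mol.
Product formed: 0.741 × 0.001308 = 9.692e-4 mol.
Rate: 9.692e-4 mol / (2220 s × 0.0113 L) = 3.9e-5 M s⁻¹.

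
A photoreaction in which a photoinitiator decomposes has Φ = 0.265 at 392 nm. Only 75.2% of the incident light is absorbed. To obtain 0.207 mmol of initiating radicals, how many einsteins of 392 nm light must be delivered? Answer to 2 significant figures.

0.0010 einstein

Product: 0.207 mmol = 2.07×10⁻⁴ mol.
Photons that must be absorbed: 2.07×10⁻⁴ / 0.265 = 7.811×10⁻⁴ mol.
Incident photons needed: 7.811×10⁻⁴ / 0.752 = 0.001039 mol.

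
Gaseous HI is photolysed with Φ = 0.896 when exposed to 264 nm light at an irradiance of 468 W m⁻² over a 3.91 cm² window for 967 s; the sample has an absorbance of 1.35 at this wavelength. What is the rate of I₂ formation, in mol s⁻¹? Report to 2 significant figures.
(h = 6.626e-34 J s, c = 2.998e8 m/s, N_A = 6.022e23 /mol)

Photon energy at 264 nm: hc/λ = (6.626e-34)(2.998e8)/(264e-9) = 7.525e-19 J.
Energy delivered: (468 W m⁻²)(3.91e-4 m²)(967 s) = 176.9 J.
Photons incident: 176.9 / 7.525e-19 = 2.351e20, i.e. 2.351e20/6.022e23 = 3.904e-4 mol.
Fraction absorbed: 1 − 10^(−1.35) = 0.9553.
Photons absorbed: 0.9553 × 3.904e-4 = 3.729e-4 mol.
Product formed: 0.896 × 3.729e-4 = 3.341e-4 mol.
Rate: 3.341e-4 / 967 s = 3.5e-7 mol s⁻¹.

3.5e-7 mol s⁻¹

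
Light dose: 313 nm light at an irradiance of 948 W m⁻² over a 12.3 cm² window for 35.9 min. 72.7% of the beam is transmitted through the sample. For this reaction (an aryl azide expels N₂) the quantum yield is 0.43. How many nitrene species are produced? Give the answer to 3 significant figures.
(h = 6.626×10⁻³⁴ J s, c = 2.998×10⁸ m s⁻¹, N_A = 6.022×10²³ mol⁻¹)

Photon energy at 313 nm: hc/λ = (6.626×10⁻³⁴)(2.998×10⁸)/(313×10⁻⁹) = 6.347×10⁻¹⁹ J.
Energy delivered: (948 W m⁻²)(12.3×10⁻⁴ m²)(2154 s) = 2512 J.
Photons incident: 2512 / 6.347×10⁻¹⁹ = 3.958×10²¹, i.e. 3.958×10²¹/6.022×10²³ = 0.006573 mol.
Fraction absorbed: 1 − 72.7/100 = 0.2730.
Photons absorbed: 0.2730 × 0.006573 = 0.001794 mol.
Product: Φ × n_abs = 0.43 × 0.001794 = 7.714×10⁻⁴ mol.
As a count: 7.714×10⁻⁴ × 6.022×10²³ = 4.65×10²⁰.

4.65×10²⁰ species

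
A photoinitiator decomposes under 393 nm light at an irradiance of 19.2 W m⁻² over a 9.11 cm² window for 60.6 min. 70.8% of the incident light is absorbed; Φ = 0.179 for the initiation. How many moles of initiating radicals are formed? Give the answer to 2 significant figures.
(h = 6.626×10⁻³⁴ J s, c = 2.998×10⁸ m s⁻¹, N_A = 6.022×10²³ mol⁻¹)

Photon energy at 393 nm: hc/λ = (6.626×10⁻³⁴)(2.998×10⁸)/(393×10⁻⁹) = 5.055×10⁻¹⁹ J.
Energy delivered: (19.2 W m⁻²)(9.11×10⁻⁴ m²)(3636 s) = 63.60 J.
Photons incident: 63.60 / 5.055×10⁻¹⁹ = 1.258×10²⁰, i.e. 1.258×10²⁰/6.022×10²³ = 2.089×10⁻⁴ mol.
Photons absorbed: 0.708 × 2.089×10⁻⁴ = 1.479×10⁻⁴ mol.
Product: Φ × n_abs = 0.179 × 1.479×10⁻⁴ = 2.647×10⁻⁵ mol.

2.6×10⁻⁵ mol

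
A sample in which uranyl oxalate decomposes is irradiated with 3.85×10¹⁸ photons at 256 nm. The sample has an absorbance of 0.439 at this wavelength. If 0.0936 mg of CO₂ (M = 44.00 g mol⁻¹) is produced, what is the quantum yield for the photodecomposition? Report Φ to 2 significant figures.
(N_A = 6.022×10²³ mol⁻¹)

Product: 0.0936 mg / 44.00 g mol⁻¹ = 2.127×10⁻⁶ mol.
Moles of photons: 3.85×10¹⁸ / 6.022×10²³ = 6.393×10⁻⁶ mol.
Fraction absorbed: 1 − 10^(−0.439) = 0.6361.
Photons absorbed: 0.6361 × 6.393×10⁻⁶ = 4.067×10⁻⁶ mol.
Φ = 2.127×10⁻⁶ mol / 4.067×10⁻⁶ mol photons = 0.52.

Φ = 0.52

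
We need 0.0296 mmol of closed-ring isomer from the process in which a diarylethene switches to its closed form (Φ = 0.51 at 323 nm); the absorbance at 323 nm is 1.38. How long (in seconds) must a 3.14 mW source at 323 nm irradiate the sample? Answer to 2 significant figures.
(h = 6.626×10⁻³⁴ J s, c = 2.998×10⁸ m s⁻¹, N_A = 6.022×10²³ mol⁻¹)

t ≈ 7100 s

Product: 0.0296 mmol = 2.96×10⁻⁵ mol.
Photons that must be absorbed: 2.96×10⁻⁵ / 0.51 = 5.804×10⁻⁵ mol.
Fraction absorbed: 1 − 10^(−1.38) = 0.9583.
Incident photons needed: 5.804×10⁻⁵ / 0.9583 = 6.057×10⁻⁵ mol.
Photon energy: hc/λ = 6.150×10⁻¹⁹ J; per mole, 3.704×10⁵ J mol⁻¹.
Energy required: 6.057×10⁻⁵ × 3.704×10⁵ = 22.44 J.
Time: 22.44 J / 0.00314 W = 7100 s.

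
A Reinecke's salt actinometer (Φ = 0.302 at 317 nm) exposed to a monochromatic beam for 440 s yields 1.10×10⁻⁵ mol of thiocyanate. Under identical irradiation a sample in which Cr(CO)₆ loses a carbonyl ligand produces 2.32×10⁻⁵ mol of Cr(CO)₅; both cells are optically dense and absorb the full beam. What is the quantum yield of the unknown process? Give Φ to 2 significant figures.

Photons absorbed by the actinometer: 1.10×10⁻⁵ / 0.302 = 3.642×10⁻⁵ mol.
Φ(unknown) = 2.32×10⁻⁵ / 3.642×10⁻⁵ = 0.64.

Φ = 0.64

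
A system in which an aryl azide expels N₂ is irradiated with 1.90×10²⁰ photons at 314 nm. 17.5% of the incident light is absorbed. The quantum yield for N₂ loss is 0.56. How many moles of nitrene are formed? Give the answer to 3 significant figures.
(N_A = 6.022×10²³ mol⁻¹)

3.09×10⁻⁵ mol

Moles of photons: 1.90×10²⁰ / 6.022×10²³ = 3.155×10⁻⁴ mol.
Photons absorbed: 0.175 × 3.155×10⁻⁴ = 5.521×10⁻⁵ mol.
Product: Φ × n_abs = 0.56 × 5.521×10⁻⁵ = 3.092×10⁻⁵ mol.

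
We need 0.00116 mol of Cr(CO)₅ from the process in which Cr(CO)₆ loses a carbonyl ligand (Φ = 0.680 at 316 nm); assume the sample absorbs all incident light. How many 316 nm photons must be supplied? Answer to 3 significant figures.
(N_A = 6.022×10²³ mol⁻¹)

Photons that must be absorbed: 0.00116 / 0.680 = 0.001706 mol.
Photon count: 0.001706 × 6.022×10²³ = 1.03×10²¹.

1.03×10²¹ photons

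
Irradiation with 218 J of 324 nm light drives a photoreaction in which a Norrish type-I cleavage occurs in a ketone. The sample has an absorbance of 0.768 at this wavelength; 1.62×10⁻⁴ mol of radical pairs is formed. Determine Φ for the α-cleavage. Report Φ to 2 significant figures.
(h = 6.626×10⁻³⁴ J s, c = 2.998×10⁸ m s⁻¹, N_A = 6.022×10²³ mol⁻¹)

Photon energy at 324 nm: hc/λ = (6.626×10⁻³⁴)(2.998×10⁸)/(324×10⁻⁹) = 6.131×10⁻¹⁹ J.
Photons incident: 218 / 6.131×10⁻¹⁹ = 3.556×10²⁰, i.e. 3.556×10²⁰/6.022×10²³ = 5.905×10⁻⁴ mol.
Fraction absorbed: 1 − 10^(−0.768) = 0.8294.
Photons absorbed: 0.8294 × 5.905×10⁻⁴ = 4.898×10⁻⁴ mol.
Φ = 1.62×10⁻⁴ mol / 4.898×10⁻⁴ mol photons = 0.33.

Φ = 0.33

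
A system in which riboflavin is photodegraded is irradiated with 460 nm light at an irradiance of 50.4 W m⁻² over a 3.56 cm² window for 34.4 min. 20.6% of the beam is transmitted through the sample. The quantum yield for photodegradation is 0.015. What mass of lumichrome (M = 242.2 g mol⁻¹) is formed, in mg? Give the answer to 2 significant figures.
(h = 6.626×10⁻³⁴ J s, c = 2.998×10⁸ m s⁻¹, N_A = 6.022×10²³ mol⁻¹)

Photon energy at 460 nm: hc/λ = (6.626×10⁻³⁴)(2.998×10⁸)/(460×10⁻⁹) = 4.318×10⁻¹⁹ J.
Energy delivered: (50.4 W m⁻²)(3.56×10⁻⁴ m²)(2064 s) = 37.03 J.
Photons incident: 37.03 / 4.318×10⁻¹⁹ = 8.576×10¹⁹, i.e. 8.576×10¹⁹/6.022×10²³ = 1.424×10⁻⁴ mol.
Fraction absorbed: 1 − 20.6/100 = 0.7940.
Photons absorbed: 0.7940 × 1.424×10⁻⁴ = 1.131×10⁻⁴ mol.
Product: Φ × n_abs = 0.015 × 1.131×10⁻⁴ = 1.697×10⁻⁶ mol.
Mass: 1.697×10⁻⁶ × 242.2 = 4.110×10⁻⁴ g = 0.41 mg.

0.41 mg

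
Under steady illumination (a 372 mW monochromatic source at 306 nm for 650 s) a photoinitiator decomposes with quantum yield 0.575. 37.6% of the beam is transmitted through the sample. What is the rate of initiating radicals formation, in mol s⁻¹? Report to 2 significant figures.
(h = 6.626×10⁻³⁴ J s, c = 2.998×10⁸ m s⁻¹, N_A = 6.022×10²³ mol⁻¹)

Photon energy at 306 nm: hc/λ = (6.626×10⁻³⁴)(2.998×10⁸)/(306×10⁻⁹) = 6.492×10⁻¹⁹ J.
Energy delivered: (372 mW)(650 s) = 241.8 J.
Photons incident: 241.8 / 6.492×10⁻¹⁹ = 3.725×10²⁰, i.e. 3.725×10²⁰/6.022×10²³ = 6.186×10⁻⁴ mol.
Fraction absorbed: 1 − 37.6/100 = 0.6240.
Photons absorbed: 0.6240 × 6.186×10⁻⁴ = 3.860×10⁻⁴ mol.
Product formed: 0.575 × 3.860×10⁻⁴ = 2.219×10⁻⁴ mol.
Rate: 2.219×10⁻⁴ / 650 s = 3.4×10⁻⁷ mol s⁻¹.

3.4×10⁻⁷ mol s⁻¹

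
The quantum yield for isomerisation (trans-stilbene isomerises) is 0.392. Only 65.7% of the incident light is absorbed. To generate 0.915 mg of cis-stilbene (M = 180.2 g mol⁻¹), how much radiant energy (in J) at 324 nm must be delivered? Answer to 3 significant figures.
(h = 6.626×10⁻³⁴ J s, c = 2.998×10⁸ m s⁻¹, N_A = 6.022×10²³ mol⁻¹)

Product: 0.915 mg / 180.2 g mol⁻¹ = 5.078×10⁻⁶ mol.
Photons that must be absorbed: 5.078×10⁻⁶ / 0.392 = 1.295×10⁻⁵ mol.
Incident photons needed: 1.295×10⁻⁵ / 0.657 = 1.971×10⁻⁵ mol.
Photon energy: hc/λ = 6.131×10⁻¹⁹ J; per mole, 3.692×10⁵ J mol⁻¹.
Energy required: 1.971×10⁻⁵ × 3.692×10⁵ = 7.28 J.

7.28 J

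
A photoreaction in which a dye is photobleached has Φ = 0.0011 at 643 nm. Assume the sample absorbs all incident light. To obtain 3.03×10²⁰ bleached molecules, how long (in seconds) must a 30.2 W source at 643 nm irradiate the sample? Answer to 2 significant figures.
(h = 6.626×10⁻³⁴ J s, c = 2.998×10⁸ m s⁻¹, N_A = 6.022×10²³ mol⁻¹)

t ≈ 2800 s

Product: 3.03×10²⁰ / 6.022×10²³ = 5.032×10⁻⁴ mol.
Photons that must be absorbed: 5.032×10⁻⁴ / 0.0011 = 0.4575 mol.
Photon energy: hc/λ = 3.089×10⁻¹⁹ J; per mole, 1.860×10⁵ J mol⁻¹.
Energy required: 0.4575 × 1.860×10⁵ = 8.510×10⁴ J.
Time: 8.510×10⁴ J / 30.2 W = 2800 s.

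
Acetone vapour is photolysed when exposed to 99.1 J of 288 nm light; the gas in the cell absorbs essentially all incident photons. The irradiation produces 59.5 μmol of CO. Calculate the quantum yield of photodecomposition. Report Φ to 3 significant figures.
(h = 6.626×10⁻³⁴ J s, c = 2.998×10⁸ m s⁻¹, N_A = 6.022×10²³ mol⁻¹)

Product: 59.5 μmol = 5.95×10⁻⁵ mol.
Photon energy at 288 nm: hc/λ = (6.626×10⁻³⁴)(2.998×10⁸)/(288×10⁻⁹) = 6.897×10⁻¹⁹ J.
Photons incident: 99.1 / 6.897×10⁻¹⁹ = 1.437×10²⁰, i.e. 1.437×10²⁰/6.022×10²³ = 2.386×10⁻⁴ mol.
Φ = 5.95×10⁻⁵ mol / 2.386×10⁻⁴ mol photons = 0.249.

Φ = 0.249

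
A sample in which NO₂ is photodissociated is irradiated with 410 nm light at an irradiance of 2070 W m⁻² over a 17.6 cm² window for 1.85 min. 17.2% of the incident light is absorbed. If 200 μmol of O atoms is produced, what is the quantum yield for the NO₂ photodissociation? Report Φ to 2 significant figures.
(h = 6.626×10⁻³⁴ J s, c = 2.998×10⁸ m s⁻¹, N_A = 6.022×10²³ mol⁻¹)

Φ = 0.84

Product: 200 μmol = 2.00×10⁻⁴ mol.
Photon energy at 410 nm: hc/λ = (6.626×10⁻³⁴)(2.998×10⁸)/(410×10⁻⁹) = 4.845×10⁻¹⁹ J.
Energy delivered: (2070 W m⁻²)(17.6×10⁻⁴ m²)(111 s) = 404.4 J.
Photons incident: 404.4 / 4.845×10⁻¹⁹ = 8.347×10²⁰, i.e. 8.347×10²⁰/6.022×10²³ = 0.001386 mol.
Photons absorbed: 0.172 × 0.001386 = 2.384×10⁻⁴ mol.
Φ = 2.00×10⁻⁴ mol / 2.384×10⁻⁴ mol photons = 0.84.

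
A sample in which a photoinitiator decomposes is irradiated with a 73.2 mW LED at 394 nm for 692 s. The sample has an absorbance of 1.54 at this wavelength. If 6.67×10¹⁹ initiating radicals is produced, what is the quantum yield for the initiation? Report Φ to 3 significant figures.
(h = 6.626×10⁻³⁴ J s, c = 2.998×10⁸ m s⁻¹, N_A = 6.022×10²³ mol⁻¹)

Product: 6.67×10¹⁹ / 6.022×10²³ = 1.108×10⁻⁴ mol.
Photon energy at 394 nm: hc/λ = (6.626×10⁻³⁴)(2.998×10⁸)/(394×10⁻⁹) = 5.042×10⁻¹⁹ J.
Energy delivered: (73.2 mW)(692 s) = 50.65 J.
Photons incident: 50.65 / 5.042×10⁻¹⁹ = 1.005×10²⁰, i.e. 1.005×10²⁰/6.022×10²³ = 1.669×10⁻⁴ mol.
Fraction absorbed: 1 − 10^(−1.54) = 0.9712.
Photons absorbed: 0.9712 × 1.669×10⁻⁴ = 1.621×10⁻⁴ mol.
Φ = 1.108×10⁻⁴ mol / 1.621×10⁻⁴ mol photons = 0.684.

Φ = 0.684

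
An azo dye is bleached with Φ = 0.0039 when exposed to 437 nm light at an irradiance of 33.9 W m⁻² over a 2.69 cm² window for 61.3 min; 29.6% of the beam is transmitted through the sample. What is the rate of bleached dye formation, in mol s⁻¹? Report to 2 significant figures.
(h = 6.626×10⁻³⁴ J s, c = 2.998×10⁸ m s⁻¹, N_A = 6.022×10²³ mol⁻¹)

9.1×10⁻¹¹ mol s⁻¹

Photon energy at 437 nm: hc/λ = (6.626×10⁻³⁴)(2.998×10⁸)/(437×10⁻⁹) = 4.546×10⁻¹⁹ J.
Energy delivered: (33.9 W m⁻²)(2.69×10⁻⁴ m²)(3678 s) = 33.54 J.
Photons incident: 33.54 / 4.546×10⁻¹⁹ = 7.378×10¹⁹, i.e. 7.378×10¹⁹/6.022×10²³ = 1.225×10⁻⁴ mol.
Fraction absorbed: 1 − 29.6/100 = 0.7040.
Photons absorbed: 0.7040 × 1.225×10⁻⁴ = 8.624×10⁻⁵ mol.
Product formed: 0.0039 × 8.624×10⁻⁵ = 3.363×10⁻⁷ mol.
Rate: 3.363×10⁻⁷ / 3678 s = 9.1×10⁻¹¹ mol s⁻¹.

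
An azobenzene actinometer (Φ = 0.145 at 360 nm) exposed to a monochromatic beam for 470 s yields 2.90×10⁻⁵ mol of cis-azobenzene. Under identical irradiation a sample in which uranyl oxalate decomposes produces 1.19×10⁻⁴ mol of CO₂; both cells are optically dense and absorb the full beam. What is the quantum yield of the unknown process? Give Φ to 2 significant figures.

Photons absorbed by the actinometer: 2.90×10⁻⁵ / 0.145 = 2.000×10⁻⁴ mol.
Φ(unknown) = 1.19×10⁻⁴ / 2.000×10⁻⁴ = 0.60.

Φ = 0.60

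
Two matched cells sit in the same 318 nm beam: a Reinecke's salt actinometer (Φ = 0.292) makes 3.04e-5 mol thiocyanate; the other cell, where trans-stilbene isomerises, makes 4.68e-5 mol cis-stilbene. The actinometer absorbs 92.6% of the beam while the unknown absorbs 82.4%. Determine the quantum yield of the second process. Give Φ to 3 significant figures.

Φ = 0.505

Photons absorbed by the actinometer: 3.04e-5 / 0.292 = 1.041e-4 mol.
Incident flux: 1.041e-4 / 0.926 = 1.124e-4 einstein.
Absorbed by unknown: 0.824 × 1.124e-4 = 9.262e-5 mol.
Φ(unknown) = 4.68e-5 / 9.262e-5 = 0.505.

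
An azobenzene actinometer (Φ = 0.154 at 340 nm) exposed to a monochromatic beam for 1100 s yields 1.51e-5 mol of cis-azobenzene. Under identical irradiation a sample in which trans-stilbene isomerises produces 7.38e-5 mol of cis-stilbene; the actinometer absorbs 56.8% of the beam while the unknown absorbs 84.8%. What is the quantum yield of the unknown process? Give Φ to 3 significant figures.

Photons absorbed by the actinometer: 1.51e-5 / 0.154 = 9.805e-5 mol.
Incident flux: 9.805e-5 / 0.568 = 1.726e-4 einstein.
Absorbed by unknown: 0.848 × 1.726e-4 = 1.464e-4 mol.
Φ(unknown) = 7.38e-5 / 1.464e-4 = 0.504.

Φ = 0.504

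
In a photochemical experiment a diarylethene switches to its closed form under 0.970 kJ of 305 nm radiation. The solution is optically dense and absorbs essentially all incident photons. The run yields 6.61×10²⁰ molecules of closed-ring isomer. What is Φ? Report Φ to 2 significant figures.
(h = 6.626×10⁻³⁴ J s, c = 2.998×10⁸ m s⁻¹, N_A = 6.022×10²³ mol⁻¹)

Product: 6.61×10²⁰ / 6.022×10²³ = 0.001098 mol.
Photon energy at 305 nm: hc/λ = (6.626×10⁻³⁴)(2.998×10⁸)/(305×10⁻⁹) = 6.513×10⁻¹⁹ J.
Incident energy: 0.970 kJ = 970 J.
Photons incident: 970 / 6.513×10⁻¹⁹ = 1.489×10²¹, i.e. 1.489×10²¹/6.022×10²³ = 0.002473 mol.
Φ = 0.001098 mol / 0.002473 mol photons = 0.44.

Φ = 0.44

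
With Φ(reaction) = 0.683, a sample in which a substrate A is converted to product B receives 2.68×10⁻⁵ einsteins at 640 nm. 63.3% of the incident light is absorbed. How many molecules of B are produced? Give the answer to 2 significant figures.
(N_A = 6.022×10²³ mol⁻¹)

7.0×10¹⁸ molecules

Photons absorbed: 0.633 × 2.68×10⁻⁵ = 1.696×10⁻⁵ mol.
Product: Φ × n_abs = 0.683 × 1.696×10⁻⁵ = 1.158×10⁻⁵ mol.
As a count: 1.158×10⁻⁵ × 6.022×10²³ = 7.0×10¹⁸.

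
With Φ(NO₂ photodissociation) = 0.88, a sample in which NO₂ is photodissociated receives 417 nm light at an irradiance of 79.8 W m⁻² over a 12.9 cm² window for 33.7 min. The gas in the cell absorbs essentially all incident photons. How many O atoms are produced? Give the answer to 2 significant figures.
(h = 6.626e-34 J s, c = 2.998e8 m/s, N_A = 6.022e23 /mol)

Photon energy at 417 nm: hc/λ = (6.626e-34)(2.998e8)/(417e-9) = 4.764e-19 J.
Energy delivered: (79.8 W m⁻²)(12.9e-4 m²)(2022 s) = 208.1 J.
Photons incident: 208.1 / 4.764e-19 = 4.368e20, i.e. 4.368e20/6.022e23 = 7.253e-4 mol.
Product: Φ × n_abs = 0.88 × 7.253e-4 = 6.383e-4 mol.
As a count: 6.383e-4 × 6.022e23 = 3.8e20.

3.8e20 atoms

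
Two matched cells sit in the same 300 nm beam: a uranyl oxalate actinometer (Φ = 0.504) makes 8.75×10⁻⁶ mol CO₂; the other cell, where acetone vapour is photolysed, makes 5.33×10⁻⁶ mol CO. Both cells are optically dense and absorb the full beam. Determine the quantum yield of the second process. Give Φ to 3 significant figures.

Photons absorbed by the actinometer: 8.75×10⁻⁶ / 0.504 = 1.736×10⁻⁵ mol.
Φ(unknown) = 5.33×10⁻⁶ / 1.736×10⁻⁵ = 0.307.

Φ = 0.307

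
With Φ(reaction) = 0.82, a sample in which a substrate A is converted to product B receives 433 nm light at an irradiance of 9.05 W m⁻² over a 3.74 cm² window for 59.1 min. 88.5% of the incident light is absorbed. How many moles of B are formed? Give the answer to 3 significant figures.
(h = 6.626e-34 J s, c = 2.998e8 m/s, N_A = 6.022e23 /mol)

Photon energy at 433 nm: hc/λ = (6.626e-34)(2.998e8)/(433e-9) = 4.588e-19 J.
Energy delivered: (9.05 W m⁻²)(3.74e-4 m²)(3546 s) = 12.00 J.
Photons incident: 12.00 / 4.588e-19 = 2.616e19, i.e. 2.616e19/6.022e23 = 4.344e-5 mol.
Photons absorbed: 0.885 × 4.344e-5 = 3.844e-5 mol.
Product: Φ × n_abs = 0.82 × 3.844e-5 = 3.152e-5 mol.

3.15e-5 mol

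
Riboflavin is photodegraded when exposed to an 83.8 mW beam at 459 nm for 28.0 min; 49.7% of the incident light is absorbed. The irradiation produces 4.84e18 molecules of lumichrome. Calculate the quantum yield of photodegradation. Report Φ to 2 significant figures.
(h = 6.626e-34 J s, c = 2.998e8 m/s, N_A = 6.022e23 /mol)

Product: 4.84e18 / 6.022e23 = 8.037e-6 mol.
Photon energy at 459 nm: hc/λ = (6.626e-34)(2.998e8)/(459e-9) = 4.328e-19 J.
Energy delivered: (83.8 mW)(1680 s) = 140.8 J.
Photons incident: 140.8 / 4.328e-19 = 3.253e20, i.e. 3.253e20/6.022e23 = 5.402e-4 mol.
Photons absorbed: 0.497 × 5.402e-4 = 2.685e-4 mol.
Φ = 8.037e-6 mol / 2.685e-4 mol photons = 0.030.

Φ = 0.030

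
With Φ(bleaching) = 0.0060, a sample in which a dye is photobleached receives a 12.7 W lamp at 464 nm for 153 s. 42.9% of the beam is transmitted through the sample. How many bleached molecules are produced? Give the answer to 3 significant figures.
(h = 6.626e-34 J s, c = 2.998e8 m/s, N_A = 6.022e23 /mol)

1.55e19 bleached molecules

Photon energy at 464 nm: hc/λ = (6.626e-34)(2.998e8)/(464e-9) = 4.281e-19 J.
Energy delivered: (12.7 W)(153 s) = 1943 J.
Photons incident: 1943 / 4.281e-19 = 4.539e21, i.e. 4.539e21/6.022e23 = 0.007537 mol.
Fraction absorbed: 1 − 42.9/100 = 0.5710.
Photons absorbed: 0.5710 × 0.007537 = 0.004304 mol.
Product: Φ × n_abs = 0.0060 × 0.004304 = 2.582e-5 mol.
As a count: 2.582e-5 × 6.022e23 = 1.55e19.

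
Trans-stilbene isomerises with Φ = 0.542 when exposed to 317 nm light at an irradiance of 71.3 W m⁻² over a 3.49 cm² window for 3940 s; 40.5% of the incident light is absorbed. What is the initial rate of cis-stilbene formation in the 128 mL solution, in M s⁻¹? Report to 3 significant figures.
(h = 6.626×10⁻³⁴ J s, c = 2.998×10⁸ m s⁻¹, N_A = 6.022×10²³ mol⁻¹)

1.13×10⁻⁷ M s⁻¹

Photon energy at 317 nm: hc/λ = (6.626×10⁻³⁴)(2.998×10⁸)/(317×10⁻⁹) = 6.266×10⁻¹⁹ J.
Energy delivered: (71.3 W m⁻²)(3.49×10⁻⁴ m²)(3940 s) = 98.04 J.
Photons incident: 98.04 / 6.266×10⁻¹⁹ = 1.565×10²⁰, i.e. 1.565×10²⁰/6.022×10²³ = 2.599×10⁻⁴ mol.
Photons absorbed: 0.405 × 2.599×10⁻⁴ = 1.053×10⁻⁴ mol.
Product formed: 0.542 × 1.053×10⁻⁴ = 5.707×10⁻⁵ mol.
Rate: 5.707×10⁻⁵ mol / (3940 s × 0.128 L) = 1.13×10⁻⁷ M s⁻¹.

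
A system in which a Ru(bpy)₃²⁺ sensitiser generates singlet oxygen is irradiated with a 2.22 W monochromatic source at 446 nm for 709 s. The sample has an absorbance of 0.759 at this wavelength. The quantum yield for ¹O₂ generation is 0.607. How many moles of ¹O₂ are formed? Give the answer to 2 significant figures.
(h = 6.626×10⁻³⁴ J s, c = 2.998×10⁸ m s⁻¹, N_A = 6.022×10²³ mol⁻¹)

0.0029 mol

Photon energy at 446 nm: hc/λ = (6.626×10⁻³⁴)(2.998×10⁸)/(446×10⁻⁹) = 4.454×10⁻¹⁹ J.
Energy delivered: (2.22 W)(709 s) = 1574 J.
Photons incident: 1574 / 4.454×10⁻¹⁹ = 3.534×10²¹, i.e. 3.534×10²¹/6.022×10²³ = 0.005868 mol.
Fraction absorbed: 1 − 10^(−0.759) = 0.8258.
Photons absorbed: 0.8258 × 0.005868 = 0.004846 mol.
Product: Φ × n_abs = 0.607 × 0.004846 = 0.002942 mol.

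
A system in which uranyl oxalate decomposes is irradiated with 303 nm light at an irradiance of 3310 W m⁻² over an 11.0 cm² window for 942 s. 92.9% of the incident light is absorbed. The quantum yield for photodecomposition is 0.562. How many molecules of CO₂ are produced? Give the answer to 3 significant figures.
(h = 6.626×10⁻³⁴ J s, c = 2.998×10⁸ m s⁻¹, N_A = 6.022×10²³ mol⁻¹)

2.73×10²¹ molecules

Photon energy at 303 nm: hc/λ = (6.626×10⁻³⁴)(2.998×10⁸)/(303×10⁻⁹) = 6.556×10⁻¹⁹ J.
Energy delivered: (3310 W m⁻²)(11.0×10⁻⁴ m²)(942 s) = 3430 J.
Photons incident: 3430 / 6.556×10⁻¹⁹ = 5.232×10²¹, i.e. 5.232×10²¹/6.022×10²³ = 0.008688 mol.
Photons absorbed: 0.929 × 0.008688 = 0.008071 mol.
Product: Φ × n_abs = 0.562 × 0.008071 = 0.004536 mol.
As a count: 0.004536 × 6.022×10²³ = 2.73×10²¹.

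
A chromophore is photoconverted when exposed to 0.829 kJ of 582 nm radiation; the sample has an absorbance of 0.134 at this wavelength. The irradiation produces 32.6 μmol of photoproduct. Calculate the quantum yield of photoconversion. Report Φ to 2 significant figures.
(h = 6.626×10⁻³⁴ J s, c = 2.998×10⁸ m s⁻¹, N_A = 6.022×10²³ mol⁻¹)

Φ = 0.030

Product: 32.6 μmol = 3.26×10⁻⁵ mol.
Photon energy at 582 nm: hc/λ = (6.626×10⁻³⁴)(2.998×10⁸)/(582×10⁻⁹) = 3.413×10⁻¹⁹ J.
Incident energy: 0.829 kJ = 829 J.
Photons incident: 829 / 3.413×10⁻¹⁹ = 2.429×10²¹, i.e. 2.429×10²¹/6.022×10²³ = 0.004034 mol.
Fraction absorbed: 1 − 10^(−0.134) = 0.2655.
Photons absorbed: 0.2655 × 0.004034 = 0.001071 mol.
Φ = 3.26×10⁻⁵ mol / 0.001071 mol photons = 0.030.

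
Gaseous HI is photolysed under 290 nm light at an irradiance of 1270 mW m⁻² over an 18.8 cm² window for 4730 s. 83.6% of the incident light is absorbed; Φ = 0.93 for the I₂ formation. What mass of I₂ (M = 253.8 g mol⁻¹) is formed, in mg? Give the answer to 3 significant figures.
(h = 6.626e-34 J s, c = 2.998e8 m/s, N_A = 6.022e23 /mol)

5.40 mg

Photon energy at 290 nm: hc/λ = (6.626e-34)(2.998e8)/(290e-9) = 6.850e-19 J.
Energy delivered: (1270 mW m⁻²)(18.8e-4 m²)(4730 s) = 11.29 J.
Photons incident: 11.29 / 6.850e-19 = 1.648e19, i.e. 1.648e19/6.022e23 = 2.737e-5 mol.
Photons absorbed: 0.836 × 2.737e-5 = 2.288e-5 mol.
Product: Φ × n_abs = 0.93 × 2.288e-5 = 2.128e-5 mol.
Mass: 2.128e-5 × 253.8 = 0.005401 g = 5.40 mg.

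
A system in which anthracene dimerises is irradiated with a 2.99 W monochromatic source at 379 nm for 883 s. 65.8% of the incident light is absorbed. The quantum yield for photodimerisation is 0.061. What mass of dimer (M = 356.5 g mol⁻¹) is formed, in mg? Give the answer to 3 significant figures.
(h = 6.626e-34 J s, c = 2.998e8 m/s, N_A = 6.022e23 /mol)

120 mg

Photon energy at 379 nm: hc/λ = (6.626e-34)(2.998e8)/(379e-9) = 5.241e-19 J.
Energy delivered: (2.99 W)(883 s) = 2640 J.
Photons incident: 2640 / 5.241e-19 = 5.037e21, i.e. 5.037e21/6.022e23 = 0.008364 mol.
Photons absorbed: 0.658 × 0.008364 = 0.005504 mol.
Product: Φ × n_abs = 0.061 × 0.005504 = 3.357e-4 mol.
Mass: 3.357e-4 × 356.5 = 0.1197 g = 120 mg.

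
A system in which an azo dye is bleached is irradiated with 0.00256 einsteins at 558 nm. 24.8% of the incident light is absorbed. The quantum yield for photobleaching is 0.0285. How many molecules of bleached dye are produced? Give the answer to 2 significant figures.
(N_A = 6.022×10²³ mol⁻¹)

1.1×10¹⁹ molecules

Photons absorbed: 0.248 × 0.00256 = 6.349×10⁻⁴ mol.
Product: Φ × n_abs = 0.0285 × 6.349×10⁻⁴ = 1.809×10⁻⁵ mol.
As a count: 1.809×10⁻⁵ × 6.022×10²³ = 1.1×10¹⁹.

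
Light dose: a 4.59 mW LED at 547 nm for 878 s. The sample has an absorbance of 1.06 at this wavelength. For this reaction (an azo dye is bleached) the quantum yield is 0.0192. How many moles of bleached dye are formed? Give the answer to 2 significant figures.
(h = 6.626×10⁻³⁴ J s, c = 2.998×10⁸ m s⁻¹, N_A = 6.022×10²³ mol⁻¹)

Photon energy at 547 nm: hc/λ = (6.626×10⁻³⁴)(2.998×10⁸)/(547×10⁻⁹) = 3.632×10⁻¹⁹ J.
Energy delivered: (4.59 mW)(878 s) = 4.030 J.
Photons incident: 4.030 / 3.632×10⁻¹⁹ = 1.110×10¹⁹, i.e. 1.110×10¹⁹/6.022×10²³ = 1.843×10⁻⁵ mol.
Fraction absorbed: 1 − 10^(−1.06) = 0.9129.
Photons absorbed: 0.9129 × 1.843×10⁻⁵ = 1.682×10⁻⁵ mol.
Product: Φ × n_abs = 0.0192 × 1.682×10⁻⁵ = 3.229×10⁻⁷ mol.

3.2×10⁻⁷ mol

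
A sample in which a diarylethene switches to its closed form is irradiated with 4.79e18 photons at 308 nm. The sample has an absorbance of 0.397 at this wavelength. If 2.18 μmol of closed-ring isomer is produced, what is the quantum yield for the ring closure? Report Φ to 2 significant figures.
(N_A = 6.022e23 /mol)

Product: 2.18 μmol = 2.18e-6 mol.
Moles of photons: 4.79e18 / 6.022e23 = 7.954e-6 mol.
Fraction absorbed: 1 − 10^(−0.397) = 0.5991.
Photons absorbed: 0.5991 × 7.954e-6 = 4.765e-6 mol.
Φ = 2.18e-6 mol / 4.765e-6 mol photons = 0.46.

Φ = 0.46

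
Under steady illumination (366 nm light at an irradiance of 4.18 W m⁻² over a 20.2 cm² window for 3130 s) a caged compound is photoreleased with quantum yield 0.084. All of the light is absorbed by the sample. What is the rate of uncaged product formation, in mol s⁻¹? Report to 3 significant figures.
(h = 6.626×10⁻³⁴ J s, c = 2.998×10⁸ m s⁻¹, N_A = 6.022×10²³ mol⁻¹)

2.17×10⁻⁹ mol s⁻¹

Photon energy at 366 nm: hc/λ = (6.626×10⁻³⁴)(2.998×10⁸)/(366×10⁻⁹) = 5.428×10⁻¹⁹ J.
Energy delivered: (4.18 W m⁻²)(20.2×10⁻⁴ m²)(3130 s) = 26.43 J.
Photons incident: 26.43 / 5.428×10⁻¹⁹ = 4.869×10¹⁹, i.e. 4.869×10¹⁹/6.022×10²³ = 8.085×10⁻⁵ mol.
Product formed: 0.084 × 8.085×10⁻⁵ = 6.791×10⁻⁶ mol.
Rate: 6.791×10⁻⁶ / 3130 s = 2.17×10⁻⁹ mol s⁻¹.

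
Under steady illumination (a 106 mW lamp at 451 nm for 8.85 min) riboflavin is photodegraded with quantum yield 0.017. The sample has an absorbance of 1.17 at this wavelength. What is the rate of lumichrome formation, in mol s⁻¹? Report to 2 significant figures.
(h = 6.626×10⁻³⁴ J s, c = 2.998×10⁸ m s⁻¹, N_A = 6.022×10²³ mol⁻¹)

Photon energy at 451 nm: hc/λ = (6.626×10⁻³⁴)(2.998×10⁸)/(451×10⁻⁹) = 4.405×10⁻¹⁹ J.
Energy delivered: (106 mW)(531 s) = 56.29 J.
Photons incident: 56.29 / 4.405×10⁻¹⁹ = 1.278×10²⁰, i.e. 1.278×10²⁰/6.022×10²³ = 2.122×10⁻⁴ mol.
Fraction absorbed: 1 − 10^(−1.17) = 0.9324.
Photons absorbed: 0.9324 × 2.122×10⁻⁴ = 1.979×10⁻⁴ mol.
Product formed: 0.017 × 1.979×10⁻⁴ = 3.364×10⁻⁶ mol.
Rate: 3.364×10⁻⁶ / 531 s = 6.3×10⁻⁹ mol s⁻¹.

6.3×10⁻⁹ mol s⁻¹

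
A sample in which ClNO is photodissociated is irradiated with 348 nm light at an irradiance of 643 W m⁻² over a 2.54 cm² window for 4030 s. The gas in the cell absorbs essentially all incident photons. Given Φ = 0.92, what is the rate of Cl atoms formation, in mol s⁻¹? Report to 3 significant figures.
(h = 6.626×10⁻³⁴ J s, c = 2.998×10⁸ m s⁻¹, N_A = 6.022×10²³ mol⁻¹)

4.37×10⁻⁷ mol s⁻¹

Photon energy at 348 nm: hc/λ = (6.626×10⁻³⁴)(2.998×10⁸)/(348×10⁻⁹) = 5.708×10⁻¹⁹ J.
Energy delivered: (643 W m⁻²)(2.54×10⁻⁴ m²)(4030 s) = 658.2 J.
Photons incident: 658.2 / 5.708×10⁻¹⁹ = 1.153×10²¹, i.e. 1.153×10²¹/6.022×10²³ = 0.001915 mol.
Product formed: 0.92 × 0.001915 = 0.001762 mol.
Rate: 0.001762 / 4030 s = 4.37×10⁻⁷ mol s⁻¹.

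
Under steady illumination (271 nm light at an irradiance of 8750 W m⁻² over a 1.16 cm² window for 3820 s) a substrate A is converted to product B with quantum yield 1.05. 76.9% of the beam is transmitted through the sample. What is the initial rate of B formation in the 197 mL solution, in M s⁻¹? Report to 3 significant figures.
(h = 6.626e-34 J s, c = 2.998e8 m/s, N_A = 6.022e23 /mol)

Photon energy at 271 nm: hc/λ = (6.626e-34)(2.998e8)/(271e-9) = 7.330e-19 J.
Energy delivered: (8750 W m⁻²)(1.16e-4 m²)(3820 s) = 3877 J.
Photons incident: 3877 / 7.330e-19 = 5.289e21, i.e. 5.289e21/6.022e23 = 0.008783 mol.
Fraction absorbed: 1 − 76.9/100 = 0.2310.
Photons absorbed: 0.2310 × 0.008783 = 0.002029 mol.
Product formed: 1.05 × 0.002029 = 0.002130 mol.
Rate: 0.002130 mol / (3820 s × 0.197 L) = 2.83e-6 M s⁻¹.

2.83e-6 M s⁻¹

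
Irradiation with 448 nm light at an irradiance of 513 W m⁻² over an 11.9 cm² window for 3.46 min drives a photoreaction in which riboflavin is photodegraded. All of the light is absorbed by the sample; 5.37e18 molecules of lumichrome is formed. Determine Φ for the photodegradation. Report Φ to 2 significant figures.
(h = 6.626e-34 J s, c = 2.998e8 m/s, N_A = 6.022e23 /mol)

Product: 5.37e18 / 6.022e23 = 8.917e-6 mol.
Photon energy at 448 nm: hc/λ = (6.626e-34)(2.998e8)/(448e-9) = 4.434e-19 J.
Energy delivered: (513 W m⁻²)(11.9e-4 m²)(207.6 s) = 126.7 J.
Photons incident: 126.7 / 4.434e-19 = 2.857e20, i.e. 2.857e20/6.022e23 = 4.744e-4 mol.
Φ = 8.917e-6 mol / 4.744e-4 mol photons = 0.019.

Φ = 0.019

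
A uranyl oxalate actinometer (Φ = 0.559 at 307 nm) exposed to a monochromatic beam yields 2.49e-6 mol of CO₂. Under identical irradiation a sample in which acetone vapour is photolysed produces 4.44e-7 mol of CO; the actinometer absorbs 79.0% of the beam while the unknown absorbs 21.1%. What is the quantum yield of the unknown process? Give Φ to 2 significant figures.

Photons absorbed by the actinometer: 2.49e-6 / 0.559 = 4.454e-6 mol.
Incident flux: 4.454e-6 / 0.790 = 5.638e-6 einstein.
Absorbed by unknown: 0.211 × 5.638e-6 = 1.190e-6 mol.
Φ(unknown) = 4.44e-7 / 1.190e-6 = 0.37.

Φ = 0.37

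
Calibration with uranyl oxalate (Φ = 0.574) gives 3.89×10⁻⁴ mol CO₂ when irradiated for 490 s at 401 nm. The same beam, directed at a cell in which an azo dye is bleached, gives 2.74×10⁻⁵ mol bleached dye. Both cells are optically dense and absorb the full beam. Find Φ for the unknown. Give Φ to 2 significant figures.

Photons absorbed by the actinometer: 3.89×10⁻⁴ / 0.574 = 6.777×10⁻⁴ mol.
Φ(unknown) = 2.74×10⁻⁵ / 6.777×10⁻⁴ = 0.040.

Φ = 0.040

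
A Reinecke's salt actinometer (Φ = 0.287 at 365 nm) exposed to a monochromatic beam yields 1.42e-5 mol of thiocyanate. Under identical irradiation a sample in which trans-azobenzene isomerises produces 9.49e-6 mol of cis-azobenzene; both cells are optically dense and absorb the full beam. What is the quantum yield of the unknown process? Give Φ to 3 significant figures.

Photons absorbed by the actinometer: 1.42e-5 / 0.287 = 4.948e-5 mol.
Φ(unknown) = 9.49e-6 / 4.948e-5 = 0.192.

Φ = 0.192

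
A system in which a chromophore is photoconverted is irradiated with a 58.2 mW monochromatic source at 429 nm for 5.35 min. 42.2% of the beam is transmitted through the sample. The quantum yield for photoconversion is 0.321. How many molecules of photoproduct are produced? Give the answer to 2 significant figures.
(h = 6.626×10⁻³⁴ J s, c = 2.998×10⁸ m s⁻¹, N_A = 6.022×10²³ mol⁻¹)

7.5×10¹⁸ molecules

Photon energy at 429 nm: hc/λ = (6.626×10⁻³⁴)(2.998×10⁸)/(429×10⁻⁹) = 4.630×10⁻¹⁹ J.
Energy delivered: (58.2 mW)(321 s) = 18.68 J.
Photons incident: 18.68 / 4.630×10⁻¹⁹ = 4.035×10¹⁹, i.e. 4.035×10¹⁹/6.022×10²³ = 6.700×10⁻⁵ mol.
Fraction absorbed: 1 − 42.2/100 = 0.5780.
Photons absorbed: 0.5780 × 6.700×10⁻⁵ = 3.873×10⁻⁵ mol.
Product: Φ × n_abs = 0.321 × 3.873×10⁻⁵ = 1.243×10⁻⁵ mol.
As a count: 1.243×10⁻⁵ × 6.022×10²³ = 7.5×10¹⁸.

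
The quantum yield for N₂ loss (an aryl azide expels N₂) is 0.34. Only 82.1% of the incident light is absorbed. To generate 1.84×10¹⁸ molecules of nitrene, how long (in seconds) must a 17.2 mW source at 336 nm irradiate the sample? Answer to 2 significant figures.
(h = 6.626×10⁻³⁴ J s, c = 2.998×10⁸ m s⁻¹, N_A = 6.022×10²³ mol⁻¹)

t ≈ 230 s

Product: 1.84×10¹⁸ / 6.022×10²³ = 3.055×10⁻⁶ mol.
Photons that must be absorbed: 3.055×10⁻⁶ / 0.34 = 8.985×10⁻⁶ mol.
Incident photons needed: 8.985×10⁻⁶ / 0.821 = 1.094×10⁻⁵ mol.
Photon energy: hc/λ = 5.912×10⁻¹⁹ J; per mole, 3.560×10⁵ J mol⁻¹.
Energy required: 1.094×10⁻⁵ × 3.560×10⁵ = 3.895 J.
Time: 3.895 J / 0.0172 W = 230 s.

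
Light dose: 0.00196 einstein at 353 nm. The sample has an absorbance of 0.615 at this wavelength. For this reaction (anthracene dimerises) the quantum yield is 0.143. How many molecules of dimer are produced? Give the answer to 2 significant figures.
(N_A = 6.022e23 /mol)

Fraction absorbed: 1 − 10^(−0.615) = 0.7573.
Photons absorbed: 0.7573 × 0.00196 = 0.001484 mol.
Product: Φ × n_abs = 0.143 × 0.001484 = 2.122e-4 mol.
As a count: 2.122e-4 × 6.022e23 = 1.3e20.

1.3e20 molecules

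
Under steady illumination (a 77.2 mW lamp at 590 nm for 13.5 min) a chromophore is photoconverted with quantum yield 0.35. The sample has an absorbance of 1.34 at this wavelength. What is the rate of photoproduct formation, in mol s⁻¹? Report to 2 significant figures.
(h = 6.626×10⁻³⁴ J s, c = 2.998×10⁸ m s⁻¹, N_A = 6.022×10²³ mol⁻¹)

Photon energy at 590 nm: hc/λ = (6.626×10⁻³⁴)(2.998×10⁸)/(590×10⁻⁹) = 3.367×10⁻¹⁹ J.
Energy delivered: (77.2 mW)(810 s) = 62.53 J.
Photons incident: 62.53 / 3.367×10⁻¹⁹ = 1.857×10²⁰, i.e. 1.857×10²⁰/6.022×10²³ = 3.084×10⁻⁴ mol.
Fraction absorbed: 1 − 10^(−1.34) = 0.9543.
Photons absorbed: 0.9543 × 3.084×10⁻⁴ = 2.943×10⁻⁴ mol.
Product formed: 0.35 × 2.943×10⁻⁴ = 1.030×10⁻⁴ mol.
Rate: 1.030×10⁻⁴ / 810 s = 1.3×10⁻⁷ mol s⁻¹.

1.3×10⁻⁷ mol s⁻¹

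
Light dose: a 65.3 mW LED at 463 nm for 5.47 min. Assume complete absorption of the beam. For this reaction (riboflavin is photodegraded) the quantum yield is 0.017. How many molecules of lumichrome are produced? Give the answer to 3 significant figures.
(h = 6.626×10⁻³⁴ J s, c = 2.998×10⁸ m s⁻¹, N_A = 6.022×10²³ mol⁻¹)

8.49×10¹⁷ molecules

Photon energy at 463 nm: hc/λ = (6.626×10⁻³⁴)(2.998×10⁸)/(463×10⁻⁹) = 4.290×10⁻¹⁹ J.
Energy delivered: (65.3 mW)(328.2 s) = 21.43 J.
Photons incident: 21.43 / 4.290×10⁻¹⁹ = 4.995×10¹⁹, i.e. 4.995×10¹⁹/6.022×10²³ = 8.295×10⁻⁵ mol.
Product: Φ × n_abs = 0.017 × 8.295×10⁻⁵ = 1.410×10⁻⁶ mol.
As a count: 1.410×10⁻⁶ × 6.022×10²³ = 8.49×10¹⁷.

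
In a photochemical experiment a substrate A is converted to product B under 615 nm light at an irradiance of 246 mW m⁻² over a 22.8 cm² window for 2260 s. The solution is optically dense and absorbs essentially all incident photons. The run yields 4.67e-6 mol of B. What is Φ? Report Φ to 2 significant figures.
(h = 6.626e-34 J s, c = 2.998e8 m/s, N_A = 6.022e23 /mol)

Photon energy at 615 nm: hc/λ = (6.626e-34)(2.998e8)/(615e-9) = 3.230e-19 J.
Energy delivered: (246 mW m⁻²)(22.8e-4 m²)(2260 s) = 1.268 J.
Photons incident: 1.268 / 3.230e-19 = 3.926e18, i.e. 3.926e18/6.022e23 = 6.519e-6 mol.
Φ = 4.67e-6 mol / 6.519e-6 mol photons = 0.72.

Φ = 0.72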